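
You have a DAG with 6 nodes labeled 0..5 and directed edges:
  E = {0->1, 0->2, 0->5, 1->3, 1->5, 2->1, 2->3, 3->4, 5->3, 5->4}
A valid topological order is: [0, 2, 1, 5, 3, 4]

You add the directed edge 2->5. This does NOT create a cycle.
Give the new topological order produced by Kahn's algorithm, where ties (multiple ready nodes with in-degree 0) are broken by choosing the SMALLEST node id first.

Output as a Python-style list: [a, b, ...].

Old toposort: [0, 2, 1, 5, 3, 4]
Added edge: 2->5
Position of 2 (1) < position of 5 (3). Old order still valid.
Run Kahn's algorithm (break ties by smallest node id):
  initial in-degrees: [0, 2, 1, 3, 2, 3]
  ready (indeg=0): [0]
  pop 0: indeg[1]->1; indeg[2]->0; indeg[5]->2 | ready=[2] | order so far=[0]
  pop 2: indeg[1]->0; indeg[3]->2; indeg[5]->1 | ready=[1] | order so far=[0, 2]
  pop 1: indeg[3]->1; indeg[5]->0 | ready=[5] | order so far=[0, 2, 1]
  pop 5: indeg[3]->0; indeg[4]->1 | ready=[3] | order so far=[0, 2, 1, 5]
  pop 3: indeg[4]->0 | ready=[4] | order so far=[0, 2, 1, 5, 3]
  pop 4: no out-edges | ready=[] | order so far=[0, 2, 1, 5, 3, 4]
  Result: [0, 2, 1, 5, 3, 4]

Answer: [0, 2, 1, 5, 3, 4]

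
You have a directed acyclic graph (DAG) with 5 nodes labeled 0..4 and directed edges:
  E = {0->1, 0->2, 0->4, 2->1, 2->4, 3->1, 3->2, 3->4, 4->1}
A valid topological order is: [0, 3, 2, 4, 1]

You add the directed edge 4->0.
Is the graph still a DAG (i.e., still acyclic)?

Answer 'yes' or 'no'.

Given toposort: [0, 3, 2, 4, 1]
Position of 4: index 3; position of 0: index 0
New edge 4->0: backward (u after v in old order)
Backward edge: old toposort is now invalid. Check if this creates a cycle.
Does 0 already reach 4? Reachable from 0: [0, 1, 2, 4]. YES -> cycle!
Still a DAG? no

Answer: no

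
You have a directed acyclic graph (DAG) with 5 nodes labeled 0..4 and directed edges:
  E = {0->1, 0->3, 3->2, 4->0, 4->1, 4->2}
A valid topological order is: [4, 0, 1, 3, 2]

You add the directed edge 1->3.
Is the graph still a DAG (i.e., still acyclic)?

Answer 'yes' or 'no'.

Answer: yes

Derivation:
Given toposort: [4, 0, 1, 3, 2]
Position of 1: index 2; position of 3: index 3
New edge 1->3: forward
Forward edge: respects the existing order. Still a DAG, same toposort still valid.
Still a DAG? yes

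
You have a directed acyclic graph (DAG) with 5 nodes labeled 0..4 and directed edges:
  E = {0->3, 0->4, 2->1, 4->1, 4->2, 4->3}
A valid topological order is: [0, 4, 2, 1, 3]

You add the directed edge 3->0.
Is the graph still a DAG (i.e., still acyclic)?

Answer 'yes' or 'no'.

Given toposort: [0, 4, 2, 1, 3]
Position of 3: index 4; position of 0: index 0
New edge 3->0: backward (u after v in old order)
Backward edge: old toposort is now invalid. Check if this creates a cycle.
Does 0 already reach 3? Reachable from 0: [0, 1, 2, 3, 4]. YES -> cycle!
Still a DAG? no

Answer: no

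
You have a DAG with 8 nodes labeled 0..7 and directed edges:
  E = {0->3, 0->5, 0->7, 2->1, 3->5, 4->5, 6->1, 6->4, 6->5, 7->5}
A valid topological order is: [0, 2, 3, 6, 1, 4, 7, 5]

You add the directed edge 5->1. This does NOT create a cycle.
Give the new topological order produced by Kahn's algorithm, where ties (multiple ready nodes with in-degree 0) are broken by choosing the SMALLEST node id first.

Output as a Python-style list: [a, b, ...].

Answer: [0, 2, 3, 6, 4, 7, 5, 1]

Derivation:
Old toposort: [0, 2, 3, 6, 1, 4, 7, 5]
Added edge: 5->1
Position of 5 (7) > position of 1 (4). Must reorder: 5 must now come before 1.
Run Kahn's algorithm (break ties by smallest node id):
  initial in-degrees: [0, 3, 0, 1, 1, 5, 0, 1]
  ready (indeg=0): [0, 2, 6]
  pop 0: indeg[3]->0; indeg[5]->4; indeg[7]->0 | ready=[2, 3, 6, 7] | order so far=[0]
  pop 2: indeg[1]->2 | ready=[3, 6, 7] | order so far=[0, 2]
  pop 3: indeg[5]->3 | ready=[6, 7] | order so far=[0, 2, 3]
  pop 6: indeg[1]->1; indeg[4]->0; indeg[5]->2 | ready=[4, 7] | order so far=[0, 2, 3, 6]
  pop 4: indeg[5]->1 | ready=[7] | order so far=[0, 2, 3, 6, 4]
  pop 7: indeg[5]->0 | ready=[5] | order so far=[0, 2, 3, 6, 4, 7]
  pop 5: indeg[1]->0 | ready=[1] | order so far=[0, 2, 3, 6, 4, 7, 5]
  pop 1: no out-edges | ready=[] | order so far=[0, 2, 3, 6, 4, 7, 5, 1]
  Result: [0, 2, 3, 6, 4, 7, 5, 1]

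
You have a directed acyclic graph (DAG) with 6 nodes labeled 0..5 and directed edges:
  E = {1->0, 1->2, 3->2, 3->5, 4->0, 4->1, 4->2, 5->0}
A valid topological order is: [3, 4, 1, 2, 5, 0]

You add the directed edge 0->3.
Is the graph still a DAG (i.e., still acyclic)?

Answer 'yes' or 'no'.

Answer: no

Derivation:
Given toposort: [3, 4, 1, 2, 5, 0]
Position of 0: index 5; position of 3: index 0
New edge 0->3: backward (u after v in old order)
Backward edge: old toposort is now invalid. Check if this creates a cycle.
Does 3 already reach 0? Reachable from 3: [0, 2, 3, 5]. YES -> cycle!
Still a DAG? no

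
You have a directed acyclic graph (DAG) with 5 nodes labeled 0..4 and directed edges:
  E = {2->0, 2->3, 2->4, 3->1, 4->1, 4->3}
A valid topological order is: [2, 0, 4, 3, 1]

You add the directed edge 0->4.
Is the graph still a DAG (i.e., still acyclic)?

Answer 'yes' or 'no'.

Given toposort: [2, 0, 4, 3, 1]
Position of 0: index 1; position of 4: index 2
New edge 0->4: forward
Forward edge: respects the existing order. Still a DAG, same toposort still valid.
Still a DAG? yes

Answer: yes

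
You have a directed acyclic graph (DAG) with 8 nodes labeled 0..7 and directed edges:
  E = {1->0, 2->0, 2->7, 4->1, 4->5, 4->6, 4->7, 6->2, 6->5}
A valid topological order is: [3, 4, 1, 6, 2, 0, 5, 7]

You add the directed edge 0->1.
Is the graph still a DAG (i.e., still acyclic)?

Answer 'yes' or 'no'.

Given toposort: [3, 4, 1, 6, 2, 0, 5, 7]
Position of 0: index 5; position of 1: index 2
New edge 0->1: backward (u after v in old order)
Backward edge: old toposort is now invalid. Check if this creates a cycle.
Does 1 already reach 0? Reachable from 1: [0, 1]. YES -> cycle!
Still a DAG? no

Answer: no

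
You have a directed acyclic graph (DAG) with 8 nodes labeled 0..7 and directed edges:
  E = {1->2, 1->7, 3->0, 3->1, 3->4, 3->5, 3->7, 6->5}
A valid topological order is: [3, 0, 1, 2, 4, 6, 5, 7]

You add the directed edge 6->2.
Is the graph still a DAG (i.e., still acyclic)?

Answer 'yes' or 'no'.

Answer: yes

Derivation:
Given toposort: [3, 0, 1, 2, 4, 6, 5, 7]
Position of 6: index 5; position of 2: index 3
New edge 6->2: backward (u after v in old order)
Backward edge: old toposort is now invalid. Check if this creates a cycle.
Does 2 already reach 6? Reachable from 2: [2]. NO -> still a DAG (reorder needed).
Still a DAG? yes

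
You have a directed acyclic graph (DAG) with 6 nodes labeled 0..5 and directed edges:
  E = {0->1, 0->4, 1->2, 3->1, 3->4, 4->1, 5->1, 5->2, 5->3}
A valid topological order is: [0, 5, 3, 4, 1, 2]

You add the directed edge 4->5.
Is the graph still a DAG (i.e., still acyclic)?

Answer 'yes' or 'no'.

Answer: no

Derivation:
Given toposort: [0, 5, 3, 4, 1, 2]
Position of 4: index 3; position of 5: index 1
New edge 4->5: backward (u after v in old order)
Backward edge: old toposort is now invalid. Check if this creates a cycle.
Does 5 already reach 4? Reachable from 5: [1, 2, 3, 4, 5]. YES -> cycle!
Still a DAG? no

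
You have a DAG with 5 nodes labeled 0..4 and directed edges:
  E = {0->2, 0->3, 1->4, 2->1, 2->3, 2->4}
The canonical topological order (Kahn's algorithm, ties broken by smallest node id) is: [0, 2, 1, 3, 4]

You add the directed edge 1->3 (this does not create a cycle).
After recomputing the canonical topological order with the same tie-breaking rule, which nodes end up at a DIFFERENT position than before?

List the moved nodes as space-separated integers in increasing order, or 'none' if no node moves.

Answer: none

Derivation:
Old toposort: [0, 2, 1, 3, 4]
Added edge 1->3
Recompute Kahn (smallest-id tiebreak):
  initial in-degrees: [0, 1, 1, 3, 2]
  ready (indeg=0): [0]
  pop 0: indeg[2]->0; indeg[3]->2 | ready=[2] | order so far=[0]
  pop 2: indeg[1]->0; indeg[3]->1; indeg[4]->1 | ready=[1] | order so far=[0, 2]
  pop 1: indeg[3]->0; indeg[4]->0 | ready=[3, 4] | order so far=[0, 2, 1]
  pop 3: no out-edges | ready=[4] | order so far=[0, 2, 1, 3]
  pop 4: no out-edges | ready=[] | order so far=[0, 2, 1, 3, 4]
New canonical toposort: [0, 2, 1, 3, 4]
Compare positions:
  Node 0: index 0 -> 0 (same)
  Node 1: index 2 -> 2 (same)
  Node 2: index 1 -> 1 (same)
  Node 3: index 3 -> 3 (same)
  Node 4: index 4 -> 4 (same)
Nodes that changed position: none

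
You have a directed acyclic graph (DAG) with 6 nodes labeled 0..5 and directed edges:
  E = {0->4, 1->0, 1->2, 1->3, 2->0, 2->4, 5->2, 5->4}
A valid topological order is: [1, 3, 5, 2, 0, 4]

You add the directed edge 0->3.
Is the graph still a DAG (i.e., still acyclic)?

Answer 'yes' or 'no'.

Given toposort: [1, 3, 5, 2, 0, 4]
Position of 0: index 4; position of 3: index 1
New edge 0->3: backward (u after v in old order)
Backward edge: old toposort is now invalid. Check if this creates a cycle.
Does 3 already reach 0? Reachable from 3: [3]. NO -> still a DAG (reorder needed).
Still a DAG? yes

Answer: yes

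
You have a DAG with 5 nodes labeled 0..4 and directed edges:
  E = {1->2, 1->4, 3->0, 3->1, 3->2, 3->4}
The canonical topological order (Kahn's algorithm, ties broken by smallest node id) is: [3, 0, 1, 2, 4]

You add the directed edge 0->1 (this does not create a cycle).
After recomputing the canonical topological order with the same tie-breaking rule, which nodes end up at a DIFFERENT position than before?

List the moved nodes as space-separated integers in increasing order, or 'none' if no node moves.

Old toposort: [3, 0, 1, 2, 4]
Added edge 0->1
Recompute Kahn (smallest-id tiebreak):
  initial in-degrees: [1, 2, 2, 0, 2]
  ready (indeg=0): [3]
  pop 3: indeg[0]->0; indeg[1]->1; indeg[2]->1; indeg[4]->1 | ready=[0] | order so far=[3]
  pop 0: indeg[1]->0 | ready=[1] | order so far=[3, 0]
  pop 1: indeg[2]->0; indeg[4]->0 | ready=[2, 4] | order so far=[3, 0, 1]
  pop 2: no out-edges | ready=[4] | order so far=[3, 0, 1, 2]
  pop 4: no out-edges | ready=[] | order so far=[3, 0, 1, 2, 4]
New canonical toposort: [3, 0, 1, 2, 4]
Compare positions:
  Node 0: index 1 -> 1 (same)
  Node 1: index 2 -> 2 (same)
  Node 2: index 3 -> 3 (same)
  Node 3: index 0 -> 0 (same)
  Node 4: index 4 -> 4 (same)
Nodes that changed position: none

Answer: none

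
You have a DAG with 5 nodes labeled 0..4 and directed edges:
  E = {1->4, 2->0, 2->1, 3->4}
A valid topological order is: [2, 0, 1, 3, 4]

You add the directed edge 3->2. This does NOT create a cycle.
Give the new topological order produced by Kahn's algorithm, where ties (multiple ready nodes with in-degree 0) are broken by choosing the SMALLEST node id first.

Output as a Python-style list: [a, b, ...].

Old toposort: [2, 0, 1, 3, 4]
Added edge: 3->2
Position of 3 (3) > position of 2 (0). Must reorder: 3 must now come before 2.
Run Kahn's algorithm (break ties by smallest node id):
  initial in-degrees: [1, 1, 1, 0, 2]
  ready (indeg=0): [3]
  pop 3: indeg[2]->0; indeg[4]->1 | ready=[2] | order so far=[3]
  pop 2: indeg[0]->0; indeg[1]->0 | ready=[0, 1] | order so far=[3, 2]
  pop 0: no out-edges | ready=[1] | order so far=[3, 2, 0]
  pop 1: indeg[4]->0 | ready=[4] | order so far=[3, 2, 0, 1]
  pop 4: no out-edges | ready=[] | order so far=[3, 2, 0, 1, 4]
  Result: [3, 2, 0, 1, 4]

Answer: [3, 2, 0, 1, 4]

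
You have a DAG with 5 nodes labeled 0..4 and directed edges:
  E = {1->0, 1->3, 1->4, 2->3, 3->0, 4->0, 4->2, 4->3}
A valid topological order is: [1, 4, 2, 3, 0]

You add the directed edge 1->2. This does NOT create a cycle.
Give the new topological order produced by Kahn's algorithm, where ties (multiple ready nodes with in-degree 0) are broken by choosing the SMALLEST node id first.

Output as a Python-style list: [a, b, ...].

Old toposort: [1, 4, 2, 3, 0]
Added edge: 1->2
Position of 1 (0) < position of 2 (2). Old order still valid.
Run Kahn's algorithm (break ties by smallest node id):
  initial in-degrees: [3, 0, 2, 3, 1]
  ready (indeg=0): [1]
  pop 1: indeg[0]->2; indeg[2]->1; indeg[3]->2; indeg[4]->0 | ready=[4] | order so far=[1]
  pop 4: indeg[0]->1; indeg[2]->0; indeg[3]->1 | ready=[2] | order so far=[1, 4]
  pop 2: indeg[3]->0 | ready=[3] | order so far=[1, 4, 2]
  pop 3: indeg[0]->0 | ready=[0] | order so far=[1, 4, 2, 3]
  pop 0: no out-edges | ready=[] | order so far=[1, 4, 2, 3, 0]
  Result: [1, 4, 2, 3, 0]

Answer: [1, 4, 2, 3, 0]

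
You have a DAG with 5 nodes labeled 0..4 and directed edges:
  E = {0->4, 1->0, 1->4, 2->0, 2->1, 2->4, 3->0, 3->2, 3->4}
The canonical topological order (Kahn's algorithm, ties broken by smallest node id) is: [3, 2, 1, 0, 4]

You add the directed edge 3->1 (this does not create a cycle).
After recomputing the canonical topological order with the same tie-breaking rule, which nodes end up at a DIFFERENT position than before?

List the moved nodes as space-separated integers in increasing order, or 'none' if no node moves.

Answer: none

Derivation:
Old toposort: [3, 2, 1, 0, 4]
Added edge 3->1
Recompute Kahn (smallest-id tiebreak):
  initial in-degrees: [3, 2, 1, 0, 4]
  ready (indeg=0): [3]
  pop 3: indeg[0]->2; indeg[1]->1; indeg[2]->0; indeg[4]->3 | ready=[2] | order so far=[3]
  pop 2: indeg[0]->1; indeg[1]->0; indeg[4]->2 | ready=[1] | order so far=[3, 2]
  pop 1: indeg[0]->0; indeg[4]->1 | ready=[0] | order so far=[3, 2, 1]
  pop 0: indeg[4]->0 | ready=[4] | order so far=[3, 2, 1, 0]
  pop 4: no out-edges | ready=[] | order so far=[3, 2, 1, 0, 4]
New canonical toposort: [3, 2, 1, 0, 4]
Compare positions:
  Node 0: index 3 -> 3 (same)
  Node 1: index 2 -> 2 (same)
  Node 2: index 1 -> 1 (same)
  Node 3: index 0 -> 0 (same)
  Node 4: index 4 -> 4 (same)
Nodes that changed position: none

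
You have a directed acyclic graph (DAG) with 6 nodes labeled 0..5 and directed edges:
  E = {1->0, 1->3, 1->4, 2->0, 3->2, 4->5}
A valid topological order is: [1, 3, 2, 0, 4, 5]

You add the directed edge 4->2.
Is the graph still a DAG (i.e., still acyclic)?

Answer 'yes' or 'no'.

Given toposort: [1, 3, 2, 0, 4, 5]
Position of 4: index 4; position of 2: index 2
New edge 4->2: backward (u after v in old order)
Backward edge: old toposort is now invalid. Check if this creates a cycle.
Does 2 already reach 4? Reachable from 2: [0, 2]. NO -> still a DAG (reorder needed).
Still a DAG? yes

Answer: yes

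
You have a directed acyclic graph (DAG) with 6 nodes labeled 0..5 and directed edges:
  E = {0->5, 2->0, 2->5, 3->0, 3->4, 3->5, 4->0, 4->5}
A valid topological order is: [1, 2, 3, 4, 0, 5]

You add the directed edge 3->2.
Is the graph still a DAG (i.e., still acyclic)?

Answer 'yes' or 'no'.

Given toposort: [1, 2, 3, 4, 0, 5]
Position of 3: index 2; position of 2: index 1
New edge 3->2: backward (u after v in old order)
Backward edge: old toposort is now invalid. Check if this creates a cycle.
Does 2 already reach 3? Reachable from 2: [0, 2, 5]. NO -> still a DAG (reorder needed).
Still a DAG? yes

Answer: yes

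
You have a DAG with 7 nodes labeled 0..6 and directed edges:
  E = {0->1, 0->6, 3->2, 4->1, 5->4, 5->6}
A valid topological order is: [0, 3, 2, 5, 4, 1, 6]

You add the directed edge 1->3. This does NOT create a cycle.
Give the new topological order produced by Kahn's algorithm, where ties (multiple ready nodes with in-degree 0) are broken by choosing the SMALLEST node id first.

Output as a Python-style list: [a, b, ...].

Answer: [0, 5, 4, 1, 3, 2, 6]

Derivation:
Old toposort: [0, 3, 2, 5, 4, 1, 6]
Added edge: 1->3
Position of 1 (5) > position of 3 (1). Must reorder: 1 must now come before 3.
Run Kahn's algorithm (break ties by smallest node id):
  initial in-degrees: [0, 2, 1, 1, 1, 0, 2]
  ready (indeg=0): [0, 5]
  pop 0: indeg[1]->1; indeg[6]->1 | ready=[5] | order so far=[0]
  pop 5: indeg[4]->0; indeg[6]->0 | ready=[4, 6] | order so far=[0, 5]
  pop 4: indeg[1]->0 | ready=[1, 6] | order so far=[0, 5, 4]
  pop 1: indeg[3]->0 | ready=[3, 6] | order so far=[0, 5, 4, 1]
  pop 3: indeg[2]->0 | ready=[2, 6] | order so far=[0, 5, 4, 1, 3]
  pop 2: no out-edges | ready=[6] | order so far=[0, 5, 4, 1, 3, 2]
  pop 6: no out-edges | ready=[] | order so far=[0, 5, 4, 1, 3, 2, 6]
  Result: [0, 5, 4, 1, 3, 2, 6]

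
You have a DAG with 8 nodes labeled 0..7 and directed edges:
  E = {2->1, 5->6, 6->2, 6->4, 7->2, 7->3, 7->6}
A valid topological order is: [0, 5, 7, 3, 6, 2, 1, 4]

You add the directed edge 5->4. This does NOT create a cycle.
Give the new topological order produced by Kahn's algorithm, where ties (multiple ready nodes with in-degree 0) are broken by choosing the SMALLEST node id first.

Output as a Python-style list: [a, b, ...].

Answer: [0, 5, 7, 3, 6, 2, 1, 4]

Derivation:
Old toposort: [0, 5, 7, 3, 6, 2, 1, 4]
Added edge: 5->4
Position of 5 (1) < position of 4 (7). Old order still valid.
Run Kahn's algorithm (break ties by smallest node id):
  initial in-degrees: [0, 1, 2, 1, 2, 0, 2, 0]
  ready (indeg=0): [0, 5, 7]
  pop 0: no out-edges | ready=[5, 7] | order so far=[0]
  pop 5: indeg[4]->1; indeg[6]->1 | ready=[7] | order so far=[0, 5]
  pop 7: indeg[2]->1; indeg[3]->0; indeg[6]->0 | ready=[3, 6] | order so far=[0, 5, 7]
  pop 3: no out-edges | ready=[6] | order so far=[0, 5, 7, 3]
  pop 6: indeg[2]->0; indeg[4]->0 | ready=[2, 4] | order so far=[0, 5, 7, 3, 6]
  pop 2: indeg[1]->0 | ready=[1, 4] | order so far=[0, 5, 7, 3, 6, 2]
  pop 1: no out-edges | ready=[4] | order so far=[0, 5, 7, 3, 6, 2, 1]
  pop 4: no out-edges | ready=[] | order so far=[0, 5, 7, 3, 6, 2, 1, 4]
  Result: [0, 5, 7, 3, 6, 2, 1, 4]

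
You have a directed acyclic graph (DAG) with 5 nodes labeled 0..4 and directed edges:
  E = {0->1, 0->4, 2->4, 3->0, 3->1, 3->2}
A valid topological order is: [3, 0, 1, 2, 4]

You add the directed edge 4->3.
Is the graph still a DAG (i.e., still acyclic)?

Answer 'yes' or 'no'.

Given toposort: [3, 0, 1, 2, 4]
Position of 4: index 4; position of 3: index 0
New edge 4->3: backward (u after v in old order)
Backward edge: old toposort is now invalid. Check if this creates a cycle.
Does 3 already reach 4? Reachable from 3: [0, 1, 2, 3, 4]. YES -> cycle!
Still a DAG? no

Answer: no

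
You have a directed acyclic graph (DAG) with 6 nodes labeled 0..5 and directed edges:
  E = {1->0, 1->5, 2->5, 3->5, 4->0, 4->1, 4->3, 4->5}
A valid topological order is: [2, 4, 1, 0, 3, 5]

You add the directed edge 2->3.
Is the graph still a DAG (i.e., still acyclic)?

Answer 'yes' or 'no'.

Answer: yes

Derivation:
Given toposort: [2, 4, 1, 0, 3, 5]
Position of 2: index 0; position of 3: index 4
New edge 2->3: forward
Forward edge: respects the existing order. Still a DAG, same toposort still valid.
Still a DAG? yes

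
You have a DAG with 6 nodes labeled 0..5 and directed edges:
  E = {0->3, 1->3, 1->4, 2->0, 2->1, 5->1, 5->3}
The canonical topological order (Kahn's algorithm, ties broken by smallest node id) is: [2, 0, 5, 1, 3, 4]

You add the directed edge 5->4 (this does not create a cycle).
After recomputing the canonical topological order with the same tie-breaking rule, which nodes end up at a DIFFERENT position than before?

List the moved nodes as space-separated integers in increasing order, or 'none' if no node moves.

Answer: none

Derivation:
Old toposort: [2, 0, 5, 1, 3, 4]
Added edge 5->4
Recompute Kahn (smallest-id tiebreak):
  initial in-degrees: [1, 2, 0, 3, 2, 0]
  ready (indeg=0): [2, 5]
  pop 2: indeg[0]->0; indeg[1]->1 | ready=[0, 5] | order so far=[2]
  pop 0: indeg[3]->2 | ready=[5] | order so far=[2, 0]
  pop 5: indeg[1]->0; indeg[3]->1; indeg[4]->1 | ready=[1] | order so far=[2, 0, 5]
  pop 1: indeg[3]->0; indeg[4]->0 | ready=[3, 4] | order so far=[2, 0, 5, 1]
  pop 3: no out-edges | ready=[4] | order so far=[2, 0, 5, 1, 3]
  pop 4: no out-edges | ready=[] | order so far=[2, 0, 5, 1, 3, 4]
New canonical toposort: [2, 0, 5, 1, 3, 4]
Compare positions:
  Node 0: index 1 -> 1 (same)
  Node 1: index 3 -> 3 (same)
  Node 2: index 0 -> 0 (same)
  Node 3: index 4 -> 4 (same)
  Node 4: index 5 -> 5 (same)
  Node 5: index 2 -> 2 (same)
Nodes that changed position: none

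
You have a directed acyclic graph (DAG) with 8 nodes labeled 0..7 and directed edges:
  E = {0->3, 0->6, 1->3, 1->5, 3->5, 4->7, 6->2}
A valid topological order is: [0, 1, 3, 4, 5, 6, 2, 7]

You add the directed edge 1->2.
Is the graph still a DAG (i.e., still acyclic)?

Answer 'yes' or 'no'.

Answer: yes

Derivation:
Given toposort: [0, 1, 3, 4, 5, 6, 2, 7]
Position of 1: index 1; position of 2: index 6
New edge 1->2: forward
Forward edge: respects the existing order. Still a DAG, same toposort still valid.
Still a DAG? yes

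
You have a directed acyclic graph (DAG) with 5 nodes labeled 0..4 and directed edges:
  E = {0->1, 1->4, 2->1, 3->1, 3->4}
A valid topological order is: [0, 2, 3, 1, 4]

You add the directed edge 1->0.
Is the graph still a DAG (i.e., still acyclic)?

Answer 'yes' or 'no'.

Given toposort: [0, 2, 3, 1, 4]
Position of 1: index 3; position of 0: index 0
New edge 1->0: backward (u after v in old order)
Backward edge: old toposort is now invalid. Check if this creates a cycle.
Does 0 already reach 1? Reachable from 0: [0, 1, 4]. YES -> cycle!
Still a DAG? no

Answer: no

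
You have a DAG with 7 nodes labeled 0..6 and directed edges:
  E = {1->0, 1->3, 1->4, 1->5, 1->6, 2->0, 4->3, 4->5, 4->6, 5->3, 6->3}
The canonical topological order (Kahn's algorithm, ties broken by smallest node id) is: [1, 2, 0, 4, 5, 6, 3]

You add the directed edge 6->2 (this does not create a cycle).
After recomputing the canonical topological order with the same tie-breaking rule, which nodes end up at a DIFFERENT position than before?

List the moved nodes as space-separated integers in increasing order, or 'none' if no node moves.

Old toposort: [1, 2, 0, 4, 5, 6, 3]
Added edge 6->2
Recompute Kahn (smallest-id tiebreak):
  initial in-degrees: [2, 0, 1, 4, 1, 2, 2]
  ready (indeg=0): [1]
  pop 1: indeg[0]->1; indeg[3]->3; indeg[4]->0; indeg[5]->1; indeg[6]->1 | ready=[4] | order so far=[1]
  pop 4: indeg[3]->2; indeg[5]->0; indeg[6]->0 | ready=[5, 6] | order so far=[1, 4]
  pop 5: indeg[3]->1 | ready=[6] | order so far=[1, 4, 5]
  pop 6: indeg[2]->0; indeg[3]->0 | ready=[2, 3] | order so far=[1, 4, 5, 6]
  pop 2: indeg[0]->0 | ready=[0, 3] | order so far=[1, 4, 5, 6, 2]
  pop 0: no out-edges | ready=[3] | order so far=[1, 4, 5, 6, 2, 0]
  pop 3: no out-edges | ready=[] | order so far=[1, 4, 5, 6, 2, 0, 3]
New canonical toposort: [1, 4, 5, 6, 2, 0, 3]
Compare positions:
  Node 0: index 2 -> 5 (moved)
  Node 1: index 0 -> 0 (same)
  Node 2: index 1 -> 4 (moved)
  Node 3: index 6 -> 6 (same)
  Node 4: index 3 -> 1 (moved)
  Node 5: index 4 -> 2 (moved)
  Node 6: index 5 -> 3 (moved)
Nodes that changed position: 0 2 4 5 6

Answer: 0 2 4 5 6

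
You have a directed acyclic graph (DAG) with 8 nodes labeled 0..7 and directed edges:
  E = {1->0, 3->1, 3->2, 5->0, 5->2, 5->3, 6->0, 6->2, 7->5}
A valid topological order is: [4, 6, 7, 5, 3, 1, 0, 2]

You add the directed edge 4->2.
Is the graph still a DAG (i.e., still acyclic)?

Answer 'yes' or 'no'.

Answer: yes

Derivation:
Given toposort: [4, 6, 7, 5, 3, 1, 0, 2]
Position of 4: index 0; position of 2: index 7
New edge 4->2: forward
Forward edge: respects the existing order. Still a DAG, same toposort still valid.
Still a DAG? yes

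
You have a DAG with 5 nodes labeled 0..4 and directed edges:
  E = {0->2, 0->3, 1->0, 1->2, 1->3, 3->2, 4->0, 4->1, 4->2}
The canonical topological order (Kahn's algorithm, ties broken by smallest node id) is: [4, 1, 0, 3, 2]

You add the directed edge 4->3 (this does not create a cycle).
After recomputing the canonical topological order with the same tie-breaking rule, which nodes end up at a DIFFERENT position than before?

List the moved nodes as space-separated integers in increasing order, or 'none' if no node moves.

Answer: none

Derivation:
Old toposort: [4, 1, 0, 3, 2]
Added edge 4->3
Recompute Kahn (smallest-id tiebreak):
  initial in-degrees: [2, 1, 4, 3, 0]
  ready (indeg=0): [4]
  pop 4: indeg[0]->1; indeg[1]->0; indeg[2]->3; indeg[3]->2 | ready=[1] | order so far=[4]
  pop 1: indeg[0]->0; indeg[2]->2; indeg[3]->1 | ready=[0] | order so far=[4, 1]
  pop 0: indeg[2]->1; indeg[3]->0 | ready=[3] | order so far=[4, 1, 0]
  pop 3: indeg[2]->0 | ready=[2] | order so far=[4, 1, 0, 3]
  pop 2: no out-edges | ready=[] | order so far=[4, 1, 0, 3, 2]
New canonical toposort: [4, 1, 0, 3, 2]
Compare positions:
  Node 0: index 2 -> 2 (same)
  Node 1: index 1 -> 1 (same)
  Node 2: index 4 -> 4 (same)
  Node 3: index 3 -> 3 (same)
  Node 4: index 0 -> 0 (same)
Nodes that changed position: none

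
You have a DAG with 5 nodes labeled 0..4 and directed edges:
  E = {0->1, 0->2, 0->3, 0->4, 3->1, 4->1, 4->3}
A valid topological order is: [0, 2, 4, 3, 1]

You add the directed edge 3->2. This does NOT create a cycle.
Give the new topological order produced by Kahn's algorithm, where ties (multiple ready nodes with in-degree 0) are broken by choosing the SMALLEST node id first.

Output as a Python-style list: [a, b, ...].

Answer: [0, 4, 3, 1, 2]

Derivation:
Old toposort: [0, 2, 4, 3, 1]
Added edge: 3->2
Position of 3 (3) > position of 2 (1). Must reorder: 3 must now come before 2.
Run Kahn's algorithm (break ties by smallest node id):
  initial in-degrees: [0, 3, 2, 2, 1]
  ready (indeg=0): [0]
  pop 0: indeg[1]->2; indeg[2]->1; indeg[3]->1; indeg[4]->0 | ready=[4] | order so far=[0]
  pop 4: indeg[1]->1; indeg[3]->0 | ready=[3] | order so far=[0, 4]
  pop 3: indeg[1]->0; indeg[2]->0 | ready=[1, 2] | order so far=[0, 4, 3]
  pop 1: no out-edges | ready=[2] | order so far=[0, 4, 3, 1]
  pop 2: no out-edges | ready=[] | order so far=[0, 4, 3, 1, 2]
  Result: [0, 4, 3, 1, 2]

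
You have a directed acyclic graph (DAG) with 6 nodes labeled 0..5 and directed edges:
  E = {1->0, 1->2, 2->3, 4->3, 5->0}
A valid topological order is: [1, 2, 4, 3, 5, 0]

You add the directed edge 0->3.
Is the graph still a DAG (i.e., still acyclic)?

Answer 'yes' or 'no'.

Answer: yes

Derivation:
Given toposort: [1, 2, 4, 3, 5, 0]
Position of 0: index 5; position of 3: index 3
New edge 0->3: backward (u after v in old order)
Backward edge: old toposort is now invalid. Check if this creates a cycle.
Does 3 already reach 0? Reachable from 3: [3]. NO -> still a DAG (reorder needed).
Still a DAG? yes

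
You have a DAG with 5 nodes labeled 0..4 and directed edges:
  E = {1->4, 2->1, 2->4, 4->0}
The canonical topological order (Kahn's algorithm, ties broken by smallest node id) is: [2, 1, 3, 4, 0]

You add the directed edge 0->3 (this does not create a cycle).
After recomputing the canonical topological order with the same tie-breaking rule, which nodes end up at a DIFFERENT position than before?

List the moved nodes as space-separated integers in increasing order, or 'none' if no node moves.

Answer: 0 3 4

Derivation:
Old toposort: [2, 1, 3, 4, 0]
Added edge 0->3
Recompute Kahn (smallest-id tiebreak):
  initial in-degrees: [1, 1, 0, 1, 2]
  ready (indeg=0): [2]
  pop 2: indeg[1]->0; indeg[4]->1 | ready=[1] | order so far=[2]
  pop 1: indeg[4]->0 | ready=[4] | order so far=[2, 1]
  pop 4: indeg[0]->0 | ready=[0] | order so far=[2, 1, 4]
  pop 0: indeg[3]->0 | ready=[3] | order so far=[2, 1, 4, 0]
  pop 3: no out-edges | ready=[] | order so far=[2, 1, 4, 0, 3]
New canonical toposort: [2, 1, 4, 0, 3]
Compare positions:
  Node 0: index 4 -> 3 (moved)
  Node 1: index 1 -> 1 (same)
  Node 2: index 0 -> 0 (same)
  Node 3: index 2 -> 4 (moved)
  Node 4: index 3 -> 2 (moved)
Nodes that changed position: 0 3 4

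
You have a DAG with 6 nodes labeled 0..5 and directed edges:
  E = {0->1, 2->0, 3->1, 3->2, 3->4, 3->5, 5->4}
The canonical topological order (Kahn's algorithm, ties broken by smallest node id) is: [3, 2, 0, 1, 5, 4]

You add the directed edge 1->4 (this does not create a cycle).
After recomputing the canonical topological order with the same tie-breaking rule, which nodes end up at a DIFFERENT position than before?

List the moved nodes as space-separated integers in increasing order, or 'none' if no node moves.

Answer: none

Derivation:
Old toposort: [3, 2, 0, 1, 5, 4]
Added edge 1->4
Recompute Kahn (smallest-id tiebreak):
  initial in-degrees: [1, 2, 1, 0, 3, 1]
  ready (indeg=0): [3]
  pop 3: indeg[1]->1; indeg[2]->0; indeg[4]->2; indeg[5]->0 | ready=[2, 5] | order so far=[3]
  pop 2: indeg[0]->0 | ready=[0, 5] | order so far=[3, 2]
  pop 0: indeg[1]->0 | ready=[1, 5] | order so far=[3, 2, 0]
  pop 1: indeg[4]->1 | ready=[5] | order so far=[3, 2, 0, 1]
  pop 5: indeg[4]->0 | ready=[4] | order so far=[3, 2, 0, 1, 5]
  pop 4: no out-edges | ready=[] | order so far=[3, 2, 0, 1, 5, 4]
New canonical toposort: [3, 2, 0, 1, 5, 4]
Compare positions:
  Node 0: index 2 -> 2 (same)
  Node 1: index 3 -> 3 (same)
  Node 2: index 1 -> 1 (same)
  Node 3: index 0 -> 0 (same)
  Node 4: index 5 -> 5 (same)
  Node 5: index 4 -> 4 (same)
Nodes that changed position: none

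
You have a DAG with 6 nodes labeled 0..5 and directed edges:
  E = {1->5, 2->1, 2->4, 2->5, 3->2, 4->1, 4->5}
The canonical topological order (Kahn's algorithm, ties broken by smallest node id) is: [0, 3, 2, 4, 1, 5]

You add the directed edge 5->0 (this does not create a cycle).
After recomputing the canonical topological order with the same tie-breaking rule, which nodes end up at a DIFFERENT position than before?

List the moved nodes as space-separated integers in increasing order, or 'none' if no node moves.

Answer: 0 1 2 3 4 5

Derivation:
Old toposort: [0, 3, 2, 4, 1, 5]
Added edge 5->0
Recompute Kahn (smallest-id tiebreak):
  initial in-degrees: [1, 2, 1, 0, 1, 3]
  ready (indeg=0): [3]
  pop 3: indeg[2]->0 | ready=[2] | order so far=[3]
  pop 2: indeg[1]->1; indeg[4]->0; indeg[5]->2 | ready=[4] | order so far=[3, 2]
  pop 4: indeg[1]->0; indeg[5]->1 | ready=[1] | order so far=[3, 2, 4]
  pop 1: indeg[5]->0 | ready=[5] | order so far=[3, 2, 4, 1]
  pop 5: indeg[0]->0 | ready=[0] | order so far=[3, 2, 4, 1, 5]
  pop 0: no out-edges | ready=[] | order so far=[3, 2, 4, 1, 5, 0]
New canonical toposort: [3, 2, 4, 1, 5, 0]
Compare positions:
  Node 0: index 0 -> 5 (moved)
  Node 1: index 4 -> 3 (moved)
  Node 2: index 2 -> 1 (moved)
  Node 3: index 1 -> 0 (moved)
  Node 4: index 3 -> 2 (moved)
  Node 5: index 5 -> 4 (moved)
Nodes that changed position: 0 1 2 3 4 5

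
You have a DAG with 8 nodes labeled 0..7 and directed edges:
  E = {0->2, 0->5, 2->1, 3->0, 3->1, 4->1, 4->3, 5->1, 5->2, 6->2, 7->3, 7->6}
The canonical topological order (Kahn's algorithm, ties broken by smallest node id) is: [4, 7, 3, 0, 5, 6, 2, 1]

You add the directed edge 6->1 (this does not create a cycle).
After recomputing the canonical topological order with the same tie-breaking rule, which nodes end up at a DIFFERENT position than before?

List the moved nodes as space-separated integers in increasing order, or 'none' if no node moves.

Old toposort: [4, 7, 3, 0, 5, 6, 2, 1]
Added edge 6->1
Recompute Kahn (smallest-id tiebreak):
  initial in-degrees: [1, 5, 3, 2, 0, 1, 1, 0]
  ready (indeg=0): [4, 7]
  pop 4: indeg[1]->4; indeg[3]->1 | ready=[7] | order so far=[4]
  pop 7: indeg[3]->0; indeg[6]->0 | ready=[3, 6] | order so far=[4, 7]
  pop 3: indeg[0]->0; indeg[1]->3 | ready=[0, 6] | order so far=[4, 7, 3]
  pop 0: indeg[2]->2; indeg[5]->0 | ready=[5, 6] | order so far=[4, 7, 3, 0]
  pop 5: indeg[1]->2; indeg[2]->1 | ready=[6] | order so far=[4, 7, 3, 0, 5]
  pop 6: indeg[1]->1; indeg[2]->0 | ready=[2] | order so far=[4, 7, 3, 0, 5, 6]
  pop 2: indeg[1]->0 | ready=[1] | order so far=[4, 7, 3, 0, 5, 6, 2]
  pop 1: no out-edges | ready=[] | order so far=[4, 7, 3, 0, 5, 6, 2, 1]
New canonical toposort: [4, 7, 3, 0, 5, 6, 2, 1]
Compare positions:
  Node 0: index 3 -> 3 (same)
  Node 1: index 7 -> 7 (same)
  Node 2: index 6 -> 6 (same)
  Node 3: index 2 -> 2 (same)
  Node 4: index 0 -> 0 (same)
  Node 5: index 4 -> 4 (same)
  Node 6: index 5 -> 5 (same)
  Node 7: index 1 -> 1 (same)
Nodes that changed position: none

Answer: none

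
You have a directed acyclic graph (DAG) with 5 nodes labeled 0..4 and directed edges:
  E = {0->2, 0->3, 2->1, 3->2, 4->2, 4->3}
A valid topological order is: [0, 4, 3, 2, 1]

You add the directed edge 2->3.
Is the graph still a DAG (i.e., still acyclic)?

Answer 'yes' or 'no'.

Answer: no

Derivation:
Given toposort: [0, 4, 3, 2, 1]
Position of 2: index 3; position of 3: index 2
New edge 2->3: backward (u after v in old order)
Backward edge: old toposort is now invalid. Check if this creates a cycle.
Does 3 already reach 2? Reachable from 3: [1, 2, 3]. YES -> cycle!
Still a DAG? no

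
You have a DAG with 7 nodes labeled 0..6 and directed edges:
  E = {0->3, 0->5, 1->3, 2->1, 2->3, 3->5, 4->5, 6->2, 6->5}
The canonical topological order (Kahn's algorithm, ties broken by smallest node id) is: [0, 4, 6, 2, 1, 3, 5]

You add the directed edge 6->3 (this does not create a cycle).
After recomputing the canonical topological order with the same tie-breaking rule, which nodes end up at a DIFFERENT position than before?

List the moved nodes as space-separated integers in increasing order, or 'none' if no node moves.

Old toposort: [0, 4, 6, 2, 1, 3, 5]
Added edge 6->3
Recompute Kahn (smallest-id tiebreak):
  initial in-degrees: [0, 1, 1, 4, 0, 4, 0]
  ready (indeg=0): [0, 4, 6]
  pop 0: indeg[3]->3; indeg[5]->3 | ready=[4, 6] | order so far=[0]
  pop 4: indeg[5]->2 | ready=[6] | order so far=[0, 4]
  pop 6: indeg[2]->0; indeg[3]->2; indeg[5]->1 | ready=[2] | order so far=[0, 4, 6]
  pop 2: indeg[1]->0; indeg[3]->1 | ready=[1] | order so far=[0, 4, 6, 2]
  pop 1: indeg[3]->0 | ready=[3] | order so far=[0, 4, 6, 2, 1]
  pop 3: indeg[5]->0 | ready=[5] | order so far=[0, 4, 6, 2, 1, 3]
  pop 5: no out-edges | ready=[] | order so far=[0, 4, 6, 2, 1, 3, 5]
New canonical toposort: [0, 4, 6, 2, 1, 3, 5]
Compare positions:
  Node 0: index 0 -> 0 (same)
  Node 1: index 4 -> 4 (same)
  Node 2: index 3 -> 3 (same)
  Node 3: index 5 -> 5 (same)
  Node 4: index 1 -> 1 (same)
  Node 5: index 6 -> 6 (same)
  Node 6: index 2 -> 2 (same)
Nodes that changed position: none

Answer: none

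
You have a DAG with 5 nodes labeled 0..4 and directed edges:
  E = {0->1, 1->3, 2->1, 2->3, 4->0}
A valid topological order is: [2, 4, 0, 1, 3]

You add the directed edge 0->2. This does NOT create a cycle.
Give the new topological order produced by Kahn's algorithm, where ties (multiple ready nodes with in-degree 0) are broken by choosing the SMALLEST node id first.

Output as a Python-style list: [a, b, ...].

Old toposort: [2, 4, 0, 1, 3]
Added edge: 0->2
Position of 0 (2) > position of 2 (0). Must reorder: 0 must now come before 2.
Run Kahn's algorithm (break ties by smallest node id):
  initial in-degrees: [1, 2, 1, 2, 0]
  ready (indeg=0): [4]
  pop 4: indeg[0]->0 | ready=[0] | order so far=[4]
  pop 0: indeg[1]->1; indeg[2]->0 | ready=[2] | order so far=[4, 0]
  pop 2: indeg[1]->0; indeg[3]->1 | ready=[1] | order so far=[4, 0, 2]
  pop 1: indeg[3]->0 | ready=[3] | order so far=[4, 0, 2, 1]
  pop 3: no out-edges | ready=[] | order so far=[4, 0, 2, 1, 3]
  Result: [4, 0, 2, 1, 3]

Answer: [4, 0, 2, 1, 3]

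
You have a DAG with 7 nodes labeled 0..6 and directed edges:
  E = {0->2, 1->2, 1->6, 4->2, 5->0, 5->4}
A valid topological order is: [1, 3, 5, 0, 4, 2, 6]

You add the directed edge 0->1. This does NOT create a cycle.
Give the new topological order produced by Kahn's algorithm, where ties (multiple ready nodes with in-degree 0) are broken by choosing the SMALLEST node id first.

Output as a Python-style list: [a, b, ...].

Answer: [3, 5, 0, 1, 4, 2, 6]

Derivation:
Old toposort: [1, 3, 5, 0, 4, 2, 6]
Added edge: 0->1
Position of 0 (3) > position of 1 (0). Must reorder: 0 must now come before 1.
Run Kahn's algorithm (break ties by smallest node id):
  initial in-degrees: [1, 1, 3, 0, 1, 0, 1]
  ready (indeg=0): [3, 5]
  pop 3: no out-edges | ready=[5] | order so far=[3]
  pop 5: indeg[0]->0; indeg[4]->0 | ready=[0, 4] | order so far=[3, 5]
  pop 0: indeg[1]->0; indeg[2]->2 | ready=[1, 4] | order so far=[3, 5, 0]
  pop 1: indeg[2]->1; indeg[6]->0 | ready=[4, 6] | order so far=[3, 5, 0, 1]
  pop 4: indeg[2]->0 | ready=[2, 6] | order so far=[3, 5, 0, 1, 4]
  pop 2: no out-edges | ready=[6] | order so far=[3, 5, 0, 1, 4, 2]
  pop 6: no out-edges | ready=[] | order so far=[3, 5, 0, 1, 4, 2, 6]
  Result: [3, 5, 0, 1, 4, 2, 6]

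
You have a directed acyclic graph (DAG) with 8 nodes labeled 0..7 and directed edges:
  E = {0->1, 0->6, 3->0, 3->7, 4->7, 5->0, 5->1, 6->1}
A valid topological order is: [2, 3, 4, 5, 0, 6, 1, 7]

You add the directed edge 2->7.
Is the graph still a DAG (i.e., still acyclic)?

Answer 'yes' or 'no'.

Given toposort: [2, 3, 4, 5, 0, 6, 1, 7]
Position of 2: index 0; position of 7: index 7
New edge 2->7: forward
Forward edge: respects the existing order. Still a DAG, same toposort still valid.
Still a DAG? yes

Answer: yes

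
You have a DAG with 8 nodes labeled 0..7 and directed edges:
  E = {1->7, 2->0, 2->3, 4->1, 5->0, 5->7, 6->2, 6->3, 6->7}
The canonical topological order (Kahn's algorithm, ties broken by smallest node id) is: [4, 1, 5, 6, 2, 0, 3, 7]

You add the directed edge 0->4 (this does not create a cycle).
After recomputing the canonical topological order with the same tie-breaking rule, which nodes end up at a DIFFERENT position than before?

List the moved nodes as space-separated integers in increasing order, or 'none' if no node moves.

Answer: 0 1 2 3 4 5 6

Derivation:
Old toposort: [4, 1, 5, 6, 2, 0, 3, 7]
Added edge 0->4
Recompute Kahn (smallest-id tiebreak):
  initial in-degrees: [2, 1, 1, 2, 1, 0, 0, 3]
  ready (indeg=0): [5, 6]
  pop 5: indeg[0]->1; indeg[7]->2 | ready=[6] | order so far=[5]
  pop 6: indeg[2]->0; indeg[3]->1; indeg[7]->1 | ready=[2] | order so far=[5, 6]
  pop 2: indeg[0]->0; indeg[3]->0 | ready=[0, 3] | order so far=[5, 6, 2]
  pop 0: indeg[4]->0 | ready=[3, 4] | order so far=[5, 6, 2, 0]
  pop 3: no out-edges | ready=[4] | order so far=[5, 6, 2, 0, 3]
  pop 4: indeg[1]->0 | ready=[1] | order so far=[5, 6, 2, 0, 3, 4]
  pop 1: indeg[7]->0 | ready=[7] | order so far=[5, 6, 2, 0, 3, 4, 1]
  pop 7: no out-edges | ready=[] | order so far=[5, 6, 2, 0, 3, 4, 1, 7]
New canonical toposort: [5, 6, 2, 0, 3, 4, 1, 7]
Compare positions:
  Node 0: index 5 -> 3 (moved)
  Node 1: index 1 -> 6 (moved)
  Node 2: index 4 -> 2 (moved)
  Node 3: index 6 -> 4 (moved)
  Node 4: index 0 -> 5 (moved)
  Node 5: index 2 -> 0 (moved)
  Node 6: index 3 -> 1 (moved)
  Node 7: index 7 -> 7 (same)
Nodes that changed position: 0 1 2 3 4 5 6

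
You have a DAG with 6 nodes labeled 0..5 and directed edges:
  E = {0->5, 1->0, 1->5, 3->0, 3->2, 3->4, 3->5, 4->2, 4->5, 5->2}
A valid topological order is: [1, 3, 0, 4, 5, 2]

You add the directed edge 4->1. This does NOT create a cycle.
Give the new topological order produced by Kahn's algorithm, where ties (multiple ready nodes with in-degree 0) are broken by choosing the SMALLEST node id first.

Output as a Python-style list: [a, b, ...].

Old toposort: [1, 3, 0, 4, 5, 2]
Added edge: 4->1
Position of 4 (3) > position of 1 (0). Must reorder: 4 must now come before 1.
Run Kahn's algorithm (break ties by smallest node id):
  initial in-degrees: [2, 1, 3, 0, 1, 4]
  ready (indeg=0): [3]
  pop 3: indeg[0]->1; indeg[2]->2; indeg[4]->0; indeg[5]->3 | ready=[4] | order so far=[3]
  pop 4: indeg[1]->0; indeg[2]->1; indeg[5]->2 | ready=[1] | order so far=[3, 4]
  pop 1: indeg[0]->0; indeg[5]->1 | ready=[0] | order so far=[3, 4, 1]
  pop 0: indeg[5]->0 | ready=[5] | order so far=[3, 4, 1, 0]
  pop 5: indeg[2]->0 | ready=[2] | order so far=[3, 4, 1, 0, 5]
  pop 2: no out-edges | ready=[] | order so far=[3, 4, 1, 0, 5, 2]
  Result: [3, 4, 1, 0, 5, 2]

Answer: [3, 4, 1, 0, 5, 2]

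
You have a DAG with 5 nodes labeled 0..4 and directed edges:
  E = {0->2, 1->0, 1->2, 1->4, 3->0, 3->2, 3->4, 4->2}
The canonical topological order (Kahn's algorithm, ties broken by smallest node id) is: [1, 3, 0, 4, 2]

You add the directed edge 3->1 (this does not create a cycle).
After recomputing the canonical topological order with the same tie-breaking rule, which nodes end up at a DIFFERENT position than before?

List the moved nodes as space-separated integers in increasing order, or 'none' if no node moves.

Answer: 1 3

Derivation:
Old toposort: [1, 3, 0, 4, 2]
Added edge 3->1
Recompute Kahn (smallest-id tiebreak):
  initial in-degrees: [2, 1, 4, 0, 2]
  ready (indeg=0): [3]
  pop 3: indeg[0]->1; indeg[1]->0; indeg[2]->3; indeg[4]->1 | ready=[1] | order so far=[3]
  pop 1: indeg[0]->0; indeg[2]->2; indeg[4]->0 | ready=[0, 4] | order so far=[3, 1]
  pop 0: indeg[2]->1 | ready=[4] | order so far=[3, 1, 0]
  pop 4: indeg[2]->0 | ready=[2] | order so far=[3, 1, 0, 4]
  pop 2: no out-edges | ready=[] | order so far=[3, 1, 0, 4, 2]
New canonical toposort: [3, 1, 0, 4, 2]
Compare positions:
  Node 0: index 2 -> 2 (same)
  Node 1: index 0 -> 1 (moved)
  Node 2: index 4 -> 4 (same)
  Node 3: index 1 -> 0 (moved)
  Node 4: index 3 -> 3 (same)
Nodes that changed position: 1 3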